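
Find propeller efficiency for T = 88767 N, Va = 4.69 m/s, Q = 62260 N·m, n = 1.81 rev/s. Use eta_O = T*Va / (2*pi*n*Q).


Formula: eta = T * Va / (2 * pi * n * Q)
Step 1 — numerator = T * Va = 88767 * 4.69 = 416317.23
Step 2 — 2 * pi * n = 2 * pi * 1.81 = 11.372565
Step 3 — denominator = 11.372565 * 62260 = 708055.9
Step 4 — eta = 416317.23 / 708055.9 ≈ 0.58797 (5 s.f.)

0.58797


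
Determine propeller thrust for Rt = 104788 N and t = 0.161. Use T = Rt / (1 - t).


Formula: T = Rt / (1 - t)
Step 1 — (1 - t) = 1 - 0.161 = 0.839
Step 2 — T = 104788 / 0.839 ≈ 124900 N (5 s.f.)

124900 N


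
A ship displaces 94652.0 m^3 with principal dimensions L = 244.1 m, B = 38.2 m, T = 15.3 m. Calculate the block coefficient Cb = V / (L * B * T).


Formula: Cb = V / (L * B * T)
Step 1 — L * B * T = 244.1 * 38.2 * 15.3 = 142666.686 m^3
Step 2 — Cb = 94652.0 / 142666.686 ≈ 0.66345 (5 s.f.)

0.66345


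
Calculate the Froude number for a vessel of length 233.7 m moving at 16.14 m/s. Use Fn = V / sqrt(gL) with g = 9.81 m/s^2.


Formula: Fn = V / sqrt(g * L)
Step 1 — g * L = 9.81 * 233.7 = 2292.597
Step 2 — sqrt(g * L) = sqrt(2292.597) = 47.881071
Step 3 — Fn = 16.14 / 47.881071 ≈ 0.33709 (5 s.f.)

0.33709


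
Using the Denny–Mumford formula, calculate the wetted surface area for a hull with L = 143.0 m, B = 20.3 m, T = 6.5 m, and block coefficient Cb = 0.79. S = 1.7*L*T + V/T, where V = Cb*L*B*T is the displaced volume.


Formula: S = 1.7*L*T + V/T with V = Cb*L*B*T, i.e. S = L * (1.7*T + Cb*B)
Step 1 — 1.7*T = 1.7 * 6.5 = 11.05 m
Step 2 — Cb*B = 0.79 * 20.3 = 16.037 m
Step 3 — 1.7*T + Cb*B = 11.05 + 16.037 = 27.087 m
Step 4 — S = 143.0 * 27.087 ≈ 3873.4 m^2 (5 s.f.)

3873.4 m^2


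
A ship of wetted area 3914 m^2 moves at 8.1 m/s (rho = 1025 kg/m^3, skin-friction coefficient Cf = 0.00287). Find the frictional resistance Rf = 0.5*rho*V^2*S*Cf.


Formula: Rf = 0.5 * rho * V^2 * S * Cf
Step 1 — V^2 = 8.1^2 = 65.61
Step 2 — 0.5 * rho * V^2 = 0.5 * 1025 * 65.61 = 33625.125
Step 3 — Rf = 33625.125 * 3914 * 0.00287 ≈ 377720 N (5 s.f.)

377720 N


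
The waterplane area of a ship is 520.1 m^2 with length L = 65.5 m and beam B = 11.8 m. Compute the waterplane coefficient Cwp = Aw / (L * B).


Formula: Cwp = Aw / (L * B)
Step 1 — L * B = 65.5 * 11.8 = 772.9 m^2
Step 2 — Cwp = 520.1 / 772.9 ≈ 0.67292 (5 s.f.)

0.67292


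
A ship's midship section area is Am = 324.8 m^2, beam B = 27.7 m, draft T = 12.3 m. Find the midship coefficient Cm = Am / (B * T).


Formula: Cm = Am / (B * T)
Step 1 — B * T = 27.7 * 12.3 = 340.71 m^2
Step 2 — Cm = 324.8 / 340.71 ≈ 0.95330 (5 s.f.)

0.95330


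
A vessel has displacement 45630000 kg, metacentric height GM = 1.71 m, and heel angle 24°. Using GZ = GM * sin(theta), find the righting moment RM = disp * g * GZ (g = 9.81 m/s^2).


Formula: GZ = GM * sin(theta); RM = disp * g * GZ
Step 1 — GZ = 1.71 * sin(24°) = 1.71 * 0.406737 = 0.69552 m
Step 2 — RM = 45630000 * 9.81 * 0.69552 ≈ 311340000 N·m (5 s.f.)

311340000 N·m


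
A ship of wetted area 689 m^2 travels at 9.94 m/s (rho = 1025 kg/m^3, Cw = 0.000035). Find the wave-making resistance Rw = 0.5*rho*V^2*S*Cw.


Formula: Rw = 0.5 * rho * V^2 * S * Cw
Step 1 — V^2 = 9.94^2 = 98.8036
Step 2 — 0.5 * rho * V^2 = 0.5 * 1025 * 98.8036 = 50636.845
Step 3 — Rw = 50636.845 * 689 * 0.000035 ≈ 1221.1 N (5 s.f.)

1221.1 N


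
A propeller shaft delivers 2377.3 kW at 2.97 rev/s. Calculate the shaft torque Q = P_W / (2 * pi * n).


Formula: Q = P_W / (2 * pi * n)
Step 1 — P_W = 2377.3 kW * 1000 = 2377300.0 W
Step 2 — 2 * pi * n = 2 * pi * 2.97 = 18.66106
Step 3 — Q = 2377300.0 / 18.66106 ≈ 127390 N·m (5 s.f.)

127390 N·m


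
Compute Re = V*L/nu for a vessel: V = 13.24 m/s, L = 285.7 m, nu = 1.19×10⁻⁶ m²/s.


Formula: Re = V * L / nu
Step 1 — V * L = 13.24 * 285.7 = 3782.668 m^2/s
Step 2 — Re = 3782.668 / 1.19e-6 = 3.18e+09

3.18e+09


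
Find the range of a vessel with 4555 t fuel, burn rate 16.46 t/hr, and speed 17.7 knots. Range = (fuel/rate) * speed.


Formula: endurance = fuel / rate; range = endurance * speed
Step 1 — endurance = 4555 / 16.46 = 276.7315 hours
Step 2 — range = 276.7315 * 17.7 ≈ 4898.1 nautical miles (5 s.f.)

4898.1 NM


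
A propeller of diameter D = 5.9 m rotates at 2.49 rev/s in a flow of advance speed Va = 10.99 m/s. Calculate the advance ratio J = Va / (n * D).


Formula: J = Va / (n * D)
Step 1 — n * D = 2.49 * 5.9 = 14.691
Step 2 — J = 10.99 / 14.691 ≈ 0.74808 (5 s.f.)

0.74808


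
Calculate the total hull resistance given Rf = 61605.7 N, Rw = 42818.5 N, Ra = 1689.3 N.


Formula: Rt = Rf + Rw + Ra
Substituting: Rt = 61605.7 + 42818.5 + 1689.3
Result: Rt = 106113.5 N

106113.5 N


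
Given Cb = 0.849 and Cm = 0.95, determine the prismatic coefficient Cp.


Formula: Cp = Cb / Cm
Substituting: Cp = 0.849 / 0.95
Result: Cp ≈ 0.89368 (5 s.f.)

0.89368


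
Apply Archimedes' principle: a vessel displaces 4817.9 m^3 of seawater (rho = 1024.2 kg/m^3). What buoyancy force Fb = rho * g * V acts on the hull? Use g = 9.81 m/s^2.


Formula: Fb = rho * g * V
Substituting: Fb = 1024.2 * 9.81 * 4817.9
Intermediate: 1024.2 * 9.81 = 10047.402
Result: Fb = 10047.402 * 4817.9 ≈ 48407000 N (5 s.f.)

48407000 N


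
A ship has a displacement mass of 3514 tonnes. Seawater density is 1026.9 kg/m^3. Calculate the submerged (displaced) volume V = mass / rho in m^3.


Formula: V = mass / rho
Step 1 — convert tonnes to kg: 3514 t * 1000 = 3514000 kg
Step 2 — V = 3514000 / 1026.9 ≈ 3421.9 m^3 (5 s.f.)

3421.9 m^3


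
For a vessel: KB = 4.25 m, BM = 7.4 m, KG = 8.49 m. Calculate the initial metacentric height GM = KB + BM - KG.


Formula: GM = KB + BM - KG
Step 1 — KM = KB + BM = 4.25 + 7.4 = 11.65 m
Step 2 — GM = KM - KG = 11.65 - 8.49 = 3.16 m

3.16 m


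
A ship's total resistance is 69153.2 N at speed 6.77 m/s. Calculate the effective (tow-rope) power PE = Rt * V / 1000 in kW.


Formula: PE = Rt * V / 1000 (kW)
Step 1 — PE (W) = 69153.2 * 6.77 = 468167.164 W
Step 2 — PE (kW) = 468167.164 / 1000 ≈ 468.17 kW (5 s.f.)

468.17 kW


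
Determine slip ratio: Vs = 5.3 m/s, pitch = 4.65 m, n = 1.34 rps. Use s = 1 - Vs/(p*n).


Formula: s = 1 - Vs / (p * n)
Step 1 — p * n = 4.65 * 1.34 = 6.231
Step 2 — Vs / (p*n) = 5.3 / 6.231 = 0.850586 (6 d.p.)
Step 3 — s = 1 - 0.850586 = 0.149414

0.149414


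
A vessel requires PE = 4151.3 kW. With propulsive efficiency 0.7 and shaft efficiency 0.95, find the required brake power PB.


Formula: PB = PE / (eta_D * eta_S)
Step 1 — combined efficiency = eta_D * eta_S = 0.7 * 0.95 = 0.665
Step 2 — PB = 4151.3 / 0.665 ≈ 6242.6 kW (5 s.f.)

6242.6 kW


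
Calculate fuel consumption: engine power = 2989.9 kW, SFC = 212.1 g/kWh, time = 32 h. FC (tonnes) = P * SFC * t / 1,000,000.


Formula: FC (tonnes) = P * SFC * t / 1,000,000
Step 1 — P * SFC * t = 2989.9 * 212.1 * 32 = 20293049.28 g
Step 2 — FC (tonnes) = 20293049.28 / 1,000,000 ≈ 20.293 tonnes (5 s.f.)

20.293 tonnes


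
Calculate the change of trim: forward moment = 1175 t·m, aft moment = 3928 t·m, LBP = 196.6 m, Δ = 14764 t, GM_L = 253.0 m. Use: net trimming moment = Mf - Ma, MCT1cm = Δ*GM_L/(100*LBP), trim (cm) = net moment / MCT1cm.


Formula: net trimming moment = Mf - Ma; MCT1cm = Δ*GM_L/(100*LBP); trim = net moment / MCT1cm
Step 1 — net trimming moment = 1175 - 3928 = -2753 t·m
Step 2 — MCT1cm = 14764 * 253.0 / (100 * 196.6) = 189.9945 t·m/cm
Step 3 — trim = -2753 / 189.9945 ≈ -14.490 cm (5 s.f.)

-14.490 cm


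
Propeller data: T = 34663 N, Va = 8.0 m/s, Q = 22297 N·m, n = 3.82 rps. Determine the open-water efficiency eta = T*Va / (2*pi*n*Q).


Formula: eta = T * Va / (2 * pi * n * Q)
Step 1 — numerator = T * Va = 34663 * 8.0 = 277304.0
Step 2 — 2 * pi * n = 2 * pi * 3.82 = 24.001768
Step 3 — denominator = 24.001768 * 22297 = 535167.42
Step 4 — eta = 277304.0 / 535167.42 ≈ 0.51816 (5 s.f.)

0.51816


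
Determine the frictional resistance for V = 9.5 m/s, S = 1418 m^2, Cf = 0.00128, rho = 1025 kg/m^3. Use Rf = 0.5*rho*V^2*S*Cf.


Formula: Rf = 0.5 * rho * V^2 * S * Cf
Step 1 — V^2 = 9.5^2 = 90.25
Step 2 — 0.5 * rho * V^2 = 0.5 * 1025 * 90.25 = 46253.125
Step 3 — Rf = 46253.125 * 1418 * 0.00128 ≈ 83951 N (5 s.f.)

83951 N


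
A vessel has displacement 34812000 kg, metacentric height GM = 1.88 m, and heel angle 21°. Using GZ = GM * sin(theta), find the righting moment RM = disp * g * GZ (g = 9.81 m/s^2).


Formula: GZ = GM * sin(theta); RM = disp * g * GZ
Step 1 — GZ = 1.88 * sin(21°) = 1.88 * 0.358368 = 0.673732 m
Step 2 — RM = 34812000 * 9.81 * 0.673732 ≈ 230080000 N·m (5 s.f.)

230080000 N·m


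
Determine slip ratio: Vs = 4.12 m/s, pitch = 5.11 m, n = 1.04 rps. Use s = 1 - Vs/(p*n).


Formula: s = 1 - Vs / (p * n)
Step 1 — p * n = 5.11 * 1.04 = 5.3144
Step 2 — Vs / (p*n) = 4.12 / 5.3144 = 0.775252 (6 d.p.)
Step 3 — s = 1 - 0.775252 = 0.224748

0.224748


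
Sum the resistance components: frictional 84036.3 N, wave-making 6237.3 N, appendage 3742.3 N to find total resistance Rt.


Formula: Rt = Rf + Rw + Ra
Substituting: Rt = 84036.3 + 6237.3 + 3742.3
Result: Rt = 94015.9 N

94015.9 N


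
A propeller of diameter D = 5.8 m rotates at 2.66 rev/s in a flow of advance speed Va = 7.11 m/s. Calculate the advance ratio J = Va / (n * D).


Formula: J = Va / (n * D)
Step 1 — n * D = 2.66 * 5.8 = 15.428
Step 2 — J = 7.11 / 15.428 ≈ 0.46085 (5 s.f.)

0.46085


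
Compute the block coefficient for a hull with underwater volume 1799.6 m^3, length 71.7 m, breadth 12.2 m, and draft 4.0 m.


Formula: Cb = V / (L * B * T)
Step 1 — L * B * T = 71.7 * 12.2 * 4.0 = 3498.96 m^3
Step 2 — Cb = 1799.6 / 3498.96 ≈ 0.51432 (5 s.f.)

0.51432


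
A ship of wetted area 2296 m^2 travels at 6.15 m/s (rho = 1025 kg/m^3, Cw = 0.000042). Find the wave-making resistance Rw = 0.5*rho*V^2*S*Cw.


Formula: Rw = 0.5 * rho * V^2 * S * Cw
Step 1 — V^2 = 6.15^2 = 37.8225
Step 2 — 0.5 * rho * V^2 = 0.5 * 1025 * 37.8225 = 19384.03125
Step 3 — Rw = 19384.03125 * 2296 * 0.000042 ≈ 1869.2 N (5 s.f.)

1869.2 N


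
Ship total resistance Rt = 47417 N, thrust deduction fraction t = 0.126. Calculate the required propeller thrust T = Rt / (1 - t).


Formula: T = Rt / (1 - t)
Step 1 — (1 - t) = 1 - 0.126 = 0.874
Step 2 — T = 47417 / 0.874 ≈ 54253 N (5 s.f.)

54253 N


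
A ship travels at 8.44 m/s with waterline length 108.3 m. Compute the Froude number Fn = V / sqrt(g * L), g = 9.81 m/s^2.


Formula: Fn = V / sqrt(g * L)
Step 1 — g * L = 9.81 * 108.3 = 1062.423
Step 2 — sqrt(g * L) = sqrt(1062.423) = 32.594831
Step 3 — Fn = 8.44 / 32.594831 ≈ 0.25894 (5 s.f.)

0.25894


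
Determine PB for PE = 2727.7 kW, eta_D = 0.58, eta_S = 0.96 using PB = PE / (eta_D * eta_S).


Formula: PB = PE / (eta_D * eta_S)
Step 1 — combined efficiency = eta_D * eta_S = 0.58 * 0.96 = 0.5568
Step 2 — PB = 2727.7 / 0.5568 ≈ 4898.9 kW (5 s.f.)

4898.9 kW


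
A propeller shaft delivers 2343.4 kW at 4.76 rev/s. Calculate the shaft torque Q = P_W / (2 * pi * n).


Formula: Q = P_W / (2 * pi * n)
Step 1 — P_W = 2343.4 kW * 1000 = 2343400.0 W
Step 2 — 2 * pi * n = 2 * pi * 4.76 = 29.907962
Step 3 — Q = 2343400.0 / 29.907962 ≈ 78354 N·m (5 s.f.)

78354 N·m


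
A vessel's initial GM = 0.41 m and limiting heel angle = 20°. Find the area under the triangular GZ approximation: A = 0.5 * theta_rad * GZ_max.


Formula: GZ_max = GM * sin(theta); Area = 0.5 * theta_rad * GZ_max
Step 1 — GZ_max = 0.41 * sin(20°) = 0.41 * 0.34202 = 0.140228 m
Step 2 — theta_rad = 20 * pi/180 = 0.349066 rad
Step 3 — Area = 0.5 * 0.349066 * 0.140228 ≈ 0.024474 m·rad (5 s.f.)

0.024474 m·rad


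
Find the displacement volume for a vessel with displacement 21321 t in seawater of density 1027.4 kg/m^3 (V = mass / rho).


Formula: V = mass / rho
Step 1 — convert tonnes to kg: 21321 t * 1000 = 21321000 kg
Step 2 — V = 21321000 / 1027.4 ≈ 20752 m^3 (5 s.f.)

20752 m^3


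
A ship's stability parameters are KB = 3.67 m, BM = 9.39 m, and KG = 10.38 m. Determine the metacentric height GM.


Formula: GM = KB + BM - KG
Step 1 — KM = KB + BM = 3.67 + 9.39 = 13.06 m
Step 2 — GM = KM - KG = 13.06 - 10.38 = 2.68 m

2.68 m


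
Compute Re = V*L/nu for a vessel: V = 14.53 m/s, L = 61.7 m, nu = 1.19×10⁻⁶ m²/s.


Formula: Re = V * L / nu
Step 1 — V * L = 14.53 * 61.7 = 896.501 m^2/s
Step 2 — Re = 896.501 / 1.19e-6 = 7.53e+08

7.53e+08


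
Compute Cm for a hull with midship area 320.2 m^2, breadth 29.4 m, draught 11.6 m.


Formula: Cm = Am / (B * T)
Step 1 — B * T = 29.4 * 11.6 = 341.04 m^2
Step 2 — Cm = 320.2 / 341.04 ≈ 0.93889 (5 s.f.)

0.93889


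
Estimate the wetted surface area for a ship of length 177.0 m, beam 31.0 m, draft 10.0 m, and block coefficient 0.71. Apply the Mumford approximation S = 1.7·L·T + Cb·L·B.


Formula: S = 1.7*L*T + V/T with V = Cb*L*B*T, i.e. S = L * (1.7*T + Cb*B)
Step 1 — 1.7*T = 1.7 * 10.0 = 17.0 m
Step 2 — Cb*B = 0.71 * 31.0 = 22.01 m
Step 3 — 1.7*T + Cb*B = 17.0 + 22.01 = 39.01 m
Step 4 — S = 177.0 * 39.01 ≈ 6904.8 m^2 (5 s.f.)

6904.8 m^2


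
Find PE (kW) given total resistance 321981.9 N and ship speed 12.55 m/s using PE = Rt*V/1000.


Formula: PE = Rt * V / 1000 (kW)
Step 1 — PE (W) = 321981.9 * 12.55 = 4040872.845 W
Step 2 — PE (kW) = 4040872.845 / 1000 ≈ 4040.9 kW (5 s.f.)

4040.9 kW


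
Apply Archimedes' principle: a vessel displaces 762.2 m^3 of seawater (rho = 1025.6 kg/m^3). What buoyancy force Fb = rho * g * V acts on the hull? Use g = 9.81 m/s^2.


Formula: Fb = rho * g * V
Substituting: Fb = 1025.6 * 9.81 * 762.2
Intermediate: 1025.6 * 9.81 = 10061.136
Result: Fb = 10061.136 * 762.2 ≈ 7668600 N (5 s.f.)

7668600 N


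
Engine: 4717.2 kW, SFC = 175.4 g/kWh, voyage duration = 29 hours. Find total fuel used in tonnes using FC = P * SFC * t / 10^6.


Formula: FC (tonnes) = P * SFC * t / 1,000,000
Step 1 — P * SFC * t = 4717.2 * 175.4 * 29 = 23994509.52 g
Step 2 — FC (tonnes) = 23994509.52 / 1,000,000 ≈ 23.995 tonnes (5 s.f.)

23.995 tonnes


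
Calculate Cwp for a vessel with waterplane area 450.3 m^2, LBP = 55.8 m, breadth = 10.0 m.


Formula: Cwp = Aw / (L * B)
Step 1 — L * B = 55.8 * 10.0 = 558.0 m^2
Step 2 — Cwp = 450.3 / 558.0 ≈ 0.80699 (5 s.f.)

0.80699


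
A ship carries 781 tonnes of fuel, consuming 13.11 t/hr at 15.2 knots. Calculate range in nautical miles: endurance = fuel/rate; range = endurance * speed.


Formula: endurance = fuel / rate; range = endurance * speed
Step 1 — endurance = 781 / 13.11 = 59.5728 hours
Step 2 — range = 59.5728 * 15.2 ≈ 905.51 nautical miles (5 s.f.)

905.51 NM


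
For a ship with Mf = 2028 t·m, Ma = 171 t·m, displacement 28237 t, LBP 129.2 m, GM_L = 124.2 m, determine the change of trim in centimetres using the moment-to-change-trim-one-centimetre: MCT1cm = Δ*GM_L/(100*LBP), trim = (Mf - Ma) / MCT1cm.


Formula: net trimming moment = Mf - Ma; MCT1cm = Δ*GM_L/(100*LBP); trim = net moment / MCT1cm
Step 1 — net trimming moment = 2028 - 171 = 1857 t·m
Step 2 — MCT1cm = 28237 * 124.2 / (100 * 129.2) = 271.4424 t·m/cm
Step 3 — trim = 1857 / 271.4424 ≈ 6.8412 cm (5 s.f.)

6.8412 cm


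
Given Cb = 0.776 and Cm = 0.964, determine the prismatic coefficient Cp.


Formula: Cp = Cb / Cm
Substituting: Cp = 0.776 / 0.964
Result: Cp ≈ 0.80498 (5 s.f.)

0.80498


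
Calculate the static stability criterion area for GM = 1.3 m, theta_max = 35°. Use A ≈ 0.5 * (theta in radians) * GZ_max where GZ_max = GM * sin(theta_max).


Formula: GZ_max = GM * sin(theta); Area = 0.5 * theta_rad * GZ_max
Step 1 — GZ_max = 1.3 * sin(35°) = 1.3 * 0.573576 = 0.745649 m
Step 2 — theta_rad = 35 * pi/180 = 0.610865 rad
Step 3 — Area = 0.5 * 0.610865 * 0.745649 ≈ 0.22775 m·rad (5 s.f.)

0.22775 m·rad


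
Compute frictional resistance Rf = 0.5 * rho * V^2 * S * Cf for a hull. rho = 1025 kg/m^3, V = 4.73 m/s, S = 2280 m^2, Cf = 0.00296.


Formula: Rf = 0.5 * rho * V^2 * S * Cf
Step 1 — V^2 = 4.73^2 = 22.3729
Step 2 — 0.5 * rho * V^2 = 0.5 * 1025 * 22.3729 = 11466.11125
Step 3 — Rf = 11466.11125 * 2280 * 0.00296 ≈ 77382 N (5 s.f.)

77382 N


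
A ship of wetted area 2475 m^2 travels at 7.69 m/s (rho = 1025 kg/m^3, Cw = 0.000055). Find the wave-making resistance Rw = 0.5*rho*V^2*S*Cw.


Formula: Rw = 0.5 * rho * V^2 * S * Cw
Step 1 — V^2 = 7.69^2 = 59.1361
Step 2 — 0.5 * rho * V^2 = 0.5 * 1025 * 59.1361 = 30307.25125
Step 3 — Rw = 30307.25125 * 2475 * 0.000055 ≈ 4125.6 N (5 s.f.)

4125.6 N


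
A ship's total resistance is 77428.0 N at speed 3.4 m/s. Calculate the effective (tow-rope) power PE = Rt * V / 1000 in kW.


Formula: PE = Rt * V / 1000 (kW)
Step 1 — PE (W) = 77428.0 * 3.4 = 263255.2 W
Step 2 — PE (kW) = 263255.2 / 1000 ≈ 263.26 kW (5 s.f.)

263.26 kW


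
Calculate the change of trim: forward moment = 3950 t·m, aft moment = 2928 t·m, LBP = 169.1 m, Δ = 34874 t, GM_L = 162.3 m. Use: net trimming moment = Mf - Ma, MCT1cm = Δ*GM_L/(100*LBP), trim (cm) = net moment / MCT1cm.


Formula: net trimming moment = Mf - Ma; MCT1cm = Δ*GM_L/(100*LBP); trim = net moment / MCT1cm
Step 1 — net trimming moment = 3950 - 2928 = 1022 t·m
Step 2 — MCT1cm = 34874 * 162.3 / (100 * 169.1) = 334.7162 t·m/cm
Step 3 — trim = 1022 / 334.7162 ≈ 3.0533 cm (5 s.f.)

3.0533 cm


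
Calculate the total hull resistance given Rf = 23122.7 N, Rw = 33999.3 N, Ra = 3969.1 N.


Formula: Rt = Rf + Rw + Ra
Substituting: Rt = 23122.7 + 33999.3 + 3969.1
Result: Rt = 61091.1 N

61091.1 N


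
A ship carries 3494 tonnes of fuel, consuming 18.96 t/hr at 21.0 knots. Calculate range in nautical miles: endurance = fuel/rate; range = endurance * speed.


Formula: endurance = fuel / rate; range = endurance * speed
Step 1 — endurance = 3494 / 18.96 = 184.2827 hours
Step 2 — range = 184.2827 * 21.0 ≈ 3869.9 nautical miles (5 s.f.)

3869.9 NM


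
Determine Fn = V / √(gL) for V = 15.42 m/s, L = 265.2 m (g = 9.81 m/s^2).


Formula: Fn = V / sqrt(g * L)
Step 1 — g * L = 9.81 * 265.2 = 2601.612
Step 2 — sqrt(g * L) = sqrt(2601.612) = 51.006
Step 3 — Fn = 15.42 / 51.006 ≈ 0.30232 (5 s.f.)

0.30232


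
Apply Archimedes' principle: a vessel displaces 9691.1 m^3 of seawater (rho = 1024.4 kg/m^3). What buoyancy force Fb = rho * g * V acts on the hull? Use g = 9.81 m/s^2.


Formula: Fb = rho * g * V
Substituting: Fb = 1024.4 * 9.81 * 9691.1
Intermediate: 1024.4 * 9.81 = 10049.364
Result: Fb = 10049.364 * 9691.1 ≈ 97389000 N (5 s.f.)

97389000 N


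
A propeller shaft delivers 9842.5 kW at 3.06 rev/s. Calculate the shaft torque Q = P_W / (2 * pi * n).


Formula: Q = P_W / (2 * pi * n)
Step 1 — P_W = 9842.5 kW * 1000 = 9842500.0 W
Step 2 — 2 * pi * n = 2 * pi * 3.06 = 19.226547
Step 3 — Q = 9842500.0 / 19.226547 ≈ 511920 N·m (5 s.f.)

511920 N·m


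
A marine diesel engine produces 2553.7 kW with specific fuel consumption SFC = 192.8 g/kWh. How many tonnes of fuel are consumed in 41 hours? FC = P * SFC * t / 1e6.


Formula: FC (tonnes) = P * SFC * t / 1,000,000
Step 1 — P * SFC * t = 2553.7 * 192.8 * 41 = 20186487.76 g
Step 2 — FC (tonnes) = 20186487.76 / 1,000,000 ≈ 20.186 tonnes (5 s.f.)

20.186 tonnes


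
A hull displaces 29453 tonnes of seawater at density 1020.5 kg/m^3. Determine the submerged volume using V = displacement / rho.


Formula: V = mass / rho
Step 1 — convert tonnes to kg: 29453 t * 1000 = 29453000 kg
Step 2 — V = 29453000 / 1020.5 ≈ 28861 m^3 (5 s.f.)

28861 m^3


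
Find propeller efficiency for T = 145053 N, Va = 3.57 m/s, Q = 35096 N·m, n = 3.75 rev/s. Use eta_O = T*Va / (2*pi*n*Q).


Formula: eta = T * Va / (2 * pi * n * Q)
Step 1 — numerator = T * Va = 145053 * 3.57 = 517839.21
Step 2 — 2 * pi * n = 2 * pi * 3.75 = 23.561945
Step 3 — denominator = 23.561945 * 35096 = 826930.02
Step 4 — eta = 517839.21 / 826930.02 ≈ 0.62622 (5 s.f.)

0.62622


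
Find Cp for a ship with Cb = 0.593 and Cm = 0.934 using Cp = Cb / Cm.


Formula: Cp = Cb / Cm
Substituting: Cp = 0.593 / 0.934
Result: Cp ≈ 0.63490 (5 s.f.)

0.63490


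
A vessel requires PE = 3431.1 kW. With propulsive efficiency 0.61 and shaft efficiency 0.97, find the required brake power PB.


Formula: PB = PE / (eta_D * eta_S)
Step 1 — combined efficiency = eta_D * eta_S = 0.61 * 0.97 = 0.5917
Step 2 — PB = 3431.1 / 0.5917 ≈ 5798.7 kW (5 s.f.)

5798.7 kW


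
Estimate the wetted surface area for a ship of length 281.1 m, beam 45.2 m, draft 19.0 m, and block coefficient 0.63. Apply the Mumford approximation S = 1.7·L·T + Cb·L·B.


Formula: S = 1.7*L*T + V/T with V = Cb*L*B*T, i.e. S = L * (1.7*T + Cb*B)
Step 1 — 1.7*T = 1.7 * 19.0 = 32.3 m
Step 2 — Cb*B = 0.63 * 45.2 = 28.476 m
Step 3 — 1.7*T + Cb*B = 32.3 + 28.476 = 60.776 m
Step 4 — S = 281.1 * 60.776 ≈ 17084 m^2 (5 s.f.)

17084 m^2


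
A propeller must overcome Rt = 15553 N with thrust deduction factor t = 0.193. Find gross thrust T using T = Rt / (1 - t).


Formula: T = Rt / (1 - t)
Step 1 — (1 - t) = 1 - 0.193 = 0.807
Step 2 — T = 15553 / 0.807 ≈ 19273 N (5 s.f.)

19273 N


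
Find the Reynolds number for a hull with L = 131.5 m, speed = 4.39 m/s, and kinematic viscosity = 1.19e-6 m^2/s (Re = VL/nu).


Formula: Re = V * L / nu
Step 1 — V * L = 4.39 * 131.5 = 577.285 m^2/s
Step 2 — Re = 577.285 / 1.19e-6 = 4.85e+08

4.85e+08


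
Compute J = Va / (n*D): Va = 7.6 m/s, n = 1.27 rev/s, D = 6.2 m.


Formula: J = Va / (n * D)
Step 1 — n * D = 1.27 * 6.2 = 7.874
Step 2 — J = 7.6 / 7.874 ≈ 0.96520 (5 s.f.)

0.96520


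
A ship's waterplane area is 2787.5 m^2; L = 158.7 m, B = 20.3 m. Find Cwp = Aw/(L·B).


Formula: Cwp = Aw / (L * B)
Step 1 — L * B = 158.7 * 20.3 = 3221.61 m^2
Step 2 — Cwp = 2787.5 / 3221.61 ≈ 0.86525 (5 s.f.)

0.86525


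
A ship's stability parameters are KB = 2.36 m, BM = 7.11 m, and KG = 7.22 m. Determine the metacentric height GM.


Formula: GM = KB + BM - KG
Step 1 — KM = KB + BM = 2.36 + 7.11 = 9.47 m
Step 2 — GM = KM - KG = 9.47 - 7.22 = 2.25 m

2.25 m


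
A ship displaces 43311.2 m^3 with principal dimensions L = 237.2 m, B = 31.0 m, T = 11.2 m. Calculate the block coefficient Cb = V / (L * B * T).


Formula: Cb = V / (L * B * T)
Step 1 — L * B * T = 237.2 * 31.0 * 11.2 = 82355.84 m^3
Step 2 — Cb = 43311.2 / 82355.84 ≈ 0.52590 (5 s.f.)

0.52590


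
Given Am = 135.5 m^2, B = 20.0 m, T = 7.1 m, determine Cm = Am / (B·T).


Formula: Cm = Am / (B * T)
Step 1 — B * T = 20.0 * 7.1 = 142.0 m^2
Step 2 — Cm = 135.5 / 142.0 ≈ 0.95423 (5 s.f.)

0.95423


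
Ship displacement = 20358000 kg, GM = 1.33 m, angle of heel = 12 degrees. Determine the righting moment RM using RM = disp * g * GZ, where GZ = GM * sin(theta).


Formula: GZ = GM * sin(theta); RM = disp * g * GZ
Step 1 — GZ = 1.33 * sin(12°) = 1.33 * 0.207912 = 0.276523 m
Step 2 — RM = 20358000 * 9.81 * 0.276523 ≈ 55225000 N·m (5 s.f.)

55225000 N·m


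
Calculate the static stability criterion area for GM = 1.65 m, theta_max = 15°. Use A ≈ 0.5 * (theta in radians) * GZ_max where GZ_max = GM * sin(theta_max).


Formula: GZ_max = GM * sin(theta); Area = 0.5 * theta_rad * GZ_max
Step 1 — GZ_max = 1.65 * sin(15°) = 1.65 * 0.258819 = 0.427051 m
Step 2 — theta_rad = 15 * pi/180 = 0.261799 rad
Step 3 — Area = 0.5 * 0.261799 * 0.427051 ≈ 0.055901 m·rad (5 s.f.)

0.055901 m·rad


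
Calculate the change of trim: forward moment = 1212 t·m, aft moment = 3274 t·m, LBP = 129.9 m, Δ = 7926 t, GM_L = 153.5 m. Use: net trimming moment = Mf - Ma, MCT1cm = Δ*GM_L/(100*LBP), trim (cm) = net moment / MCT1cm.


Formula: net trimming moment = Mf - Ma; MCT1cm = Δ*GM_L/(100*LBP); trim = net moment / MCT1cm
Step 1 — net trimming moment = 1212 - 3274 = -2062 t·m
Step 2 — MCT1cm = 7926 * 153.5 / (100 * 129.9) = 93.6598 t·m/cm
Step 3 — trim = -2062 / 93.6598 ≈ -22.016 cm (5 s.f.)

-22.016 cm


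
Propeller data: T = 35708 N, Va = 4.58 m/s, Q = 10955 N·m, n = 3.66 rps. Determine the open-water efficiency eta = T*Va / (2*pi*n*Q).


Formula: eta = T * Va / (2 * pi * n * Q)
Step 1 — numerator = T * Va = 35708 * 4.58 = 163542.64
Step 2 — 2 * pi * n = 2 * pi * 3.66 = 22.996458
Step 3 — denominator = 22.996458 * 10955 = 251926.2
Step 4 — eta = 163542.64 / 251926.2 ≈ 0.64917 (5 s.f.)

0.64917


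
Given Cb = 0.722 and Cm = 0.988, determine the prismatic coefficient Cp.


Formula: Cp = Cb / Cm
Substituting: Cp = 0.722 / 0.988
Result: Cp ≈ 0.73077 (5 s.f.)

0.73077


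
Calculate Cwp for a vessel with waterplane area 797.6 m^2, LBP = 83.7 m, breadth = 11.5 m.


Formula: Cwp = Aw / (L * B)
Step 1 — L * B = 83.7 * 11.5 = 962.55 m^2
Step 2 — Cwp = 797.6 / 962.55 ≈ 0.82863 (5 s.f.)

0.82863


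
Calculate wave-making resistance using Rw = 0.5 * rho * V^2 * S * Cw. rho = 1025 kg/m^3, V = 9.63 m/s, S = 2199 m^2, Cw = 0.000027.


Formula: Rw = 0.5 * rho * V^2 * S * Cw
Step 1 — V^2 = 9.63^2 = 92.7369
Step 2 — 0.5 * rho * V^2 = 0.5 * 1025 * 92.7369 = 47527.66125
Step 3 — Rw = 47527.66125 * 2199 * 0.000027 ≈ 2821.9 N (5 s.f.)

2821.9 N


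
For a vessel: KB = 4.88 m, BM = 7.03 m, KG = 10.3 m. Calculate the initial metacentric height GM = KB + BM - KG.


Formula: GM = KB + BM - KG
Step 1 — KM = KB + BM = 4.88 + 7.03 = 11.91 m
Step 2 — GM = KM - KG = 11.91 - 10.3 = 1.61 m

1.61 m


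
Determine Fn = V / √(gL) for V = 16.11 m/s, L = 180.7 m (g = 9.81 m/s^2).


Formula: Fn = V / sqrt(g * L)
Step 1 — g * L = 9.81 * 180.7 = 1772.667
Step 2 — sqrt(g * L) = sqrt(1772.667) = 42.103052
Step 3 — Fn = 16.11 / 42.103052 ≈ 0.38263 (5 s.f.)

0.38263


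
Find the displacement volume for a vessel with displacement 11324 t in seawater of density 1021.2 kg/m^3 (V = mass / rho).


Formula: V = mass / rho
Step 1 — convert tonnes to kg: 11324 t * 1000 = 11324000 kg
Step 2 — V = 11324000 / 1021.2 ≈ 11089 m^3 (5 s.f.)

11089 m^3


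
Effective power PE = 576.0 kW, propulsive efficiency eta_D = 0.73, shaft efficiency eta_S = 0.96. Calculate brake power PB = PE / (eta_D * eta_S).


Formula: PB = PE / (eta_D * eta_S)
Step 1 — combined efficiency = eta_D * eta_S = 0.73 * 0.96 = 0.7008
Step 2 — PB = 576.0 / 0.7008 ≈ 821.92 kW (5 s.f.)

821.92 kW


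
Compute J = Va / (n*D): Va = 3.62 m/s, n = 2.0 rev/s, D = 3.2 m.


Formula: J = Va / (n * D)
Step 1 — n * D = 2.0 * 3.2 = 6.4
Step 2 — J = 3.62 / 6.4 ≈ 0.56562 (5 s.f.)

0.56562


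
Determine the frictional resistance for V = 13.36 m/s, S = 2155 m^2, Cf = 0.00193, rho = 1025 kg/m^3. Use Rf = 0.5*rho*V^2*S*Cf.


Formula: Rf = 0.5 * rho * V^2 * S * Cf
Step 1 — V^2 = 13.36^2 = 178.4896
Step 2 — 0.5 * rho * V^2 = 0.5 * 1025 * 178.4896 = 91475.92
Step 3 — Rf = 91475.92 * 2155 * 0.00193 ≈ 380460 N (5 s.f.)

380460 N


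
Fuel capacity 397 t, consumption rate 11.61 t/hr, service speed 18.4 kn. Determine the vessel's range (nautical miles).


Formula: endurance = fuel / rate; range = endurance * speed
Step 1 — endurance = 397 / 11.61 = 34.1947 hours
Step 2 — range = 34.1947 * 18.4 ≈ 629.18 nautical miles (5 s.f.)

629.18 NM


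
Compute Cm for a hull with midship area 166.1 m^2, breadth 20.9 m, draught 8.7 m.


Formula: Cm = Am / (B * T)
Step 1 — B * T = 20.9 * 8.7 = 181.83 m^2
Step 2 — Cm = 166.1 / 181.83 ≈ 0.91349 (5 s.f.)

0.91349


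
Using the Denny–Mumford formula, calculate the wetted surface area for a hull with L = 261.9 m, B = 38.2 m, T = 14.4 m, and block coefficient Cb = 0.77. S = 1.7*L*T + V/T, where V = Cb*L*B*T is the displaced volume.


Formula: S = 1.7*L*T + V/T with V = Cb*L*B*T, i.e. S = L * (1.7*T + Cb*B)
Step 1 — 1.7*T = 1.7 * 14.4 = 24.48 m
Step 2 — Cb*B = 0.77 * 38.2 = 29.414 m
Step 3 — 1.7*T + Cb*B = 24.48 + 29.414 = 53.894 m
Step 4 — S = 261.9 * 53.894 ≈ 14115 m^2 (5 s.f.)

14115 m^2


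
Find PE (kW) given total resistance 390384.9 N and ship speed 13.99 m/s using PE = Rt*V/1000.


Formula: PE = Rt * V / 1000 (kW)
Step 1 — PE (W) = 390384.9 * 13.99 = 5461484.751 W
Step 2 — PE (kW) = 5461484.751 / 1000 ≈ 5461.5 kW (5 s.f.)

5461.5 kW


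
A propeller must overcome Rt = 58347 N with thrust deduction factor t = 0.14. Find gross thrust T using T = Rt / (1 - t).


Formula: T = Rt / (1 - t)
Step 1 — (1 - t) = 1 - 0.14 = 0.86
Step 2 — T = 58347 / 0.86 ≈ 67845 N (5 s.f.)

67845 N


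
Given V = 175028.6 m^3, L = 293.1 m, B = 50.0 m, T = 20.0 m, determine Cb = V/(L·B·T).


Formula: Cb = V / (L * B * T)
Step 1 — L * B * T = 293.1 * 50.0 * 20.0 = 293100.0 m^3
Step 2 — Cb = 175028.6 / 293100.0 ≈ 0.59716 (5 s.f.)

0.59716


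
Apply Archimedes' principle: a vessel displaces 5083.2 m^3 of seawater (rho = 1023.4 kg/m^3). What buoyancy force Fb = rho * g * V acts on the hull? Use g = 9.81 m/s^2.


Formula: Fb = rho * g * V
Substituting: Fb = 1023.4 * 9.81 * 5083.2
Intermediate: 1023.4 * 9.81 = 10039.554
Result: Fb = 10039.554 * 5083.2 ≈ 51033000 N (5 s.f.)

51033000 N


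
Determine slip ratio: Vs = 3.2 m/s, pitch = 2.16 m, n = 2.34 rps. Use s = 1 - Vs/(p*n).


Formula: s = 1 - Vs / (p * n)
Step 1 — p * n = 2.16 * 2.34 = 5.0544
Step 2 — Vs / (p*n) = 3.2 / 5.0544 = 0.633112 (6 d.p.)
Step 3 — s = 1 - 0.633112 = 0.366888

0.366888


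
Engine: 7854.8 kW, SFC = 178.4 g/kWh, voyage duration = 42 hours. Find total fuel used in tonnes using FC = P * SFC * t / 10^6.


Formula: FC (tonnes) = P * SFC * t / 1,000,000
Step 1 — P * SFC * t = 7854.8 * 178.4 * 42 = 58854445.44 g
Step 2 — FC (tonnes) = 58854445.44 / 1,000,000 ≈ 58.854 tonnes (5 s.f.)

58.854 tonnes


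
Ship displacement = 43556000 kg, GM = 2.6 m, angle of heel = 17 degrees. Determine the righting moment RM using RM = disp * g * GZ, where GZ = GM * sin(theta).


Formula: GZ = GM * sin(theta); RM = disp * g * GZ
Step 1 — GZ = 2.6 * sin(17°) = 2.6 * 0.292372 = 0.760167 m
Step 2 — RM = 43556000 * 9.81 * 0.760167 ≈ 324810000 N·m (5 s.f.)

324810000 N·m


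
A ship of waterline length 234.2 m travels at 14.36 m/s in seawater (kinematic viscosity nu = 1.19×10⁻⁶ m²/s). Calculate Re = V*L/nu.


Formula: Re = V * L / nu
Step 1 — V * L = 14.36 * 234.2 = 3363.112 m^2/s
Step 2 — Re = 3363.112 / 1.19e-6 = 2.83e+09

2.83e+09


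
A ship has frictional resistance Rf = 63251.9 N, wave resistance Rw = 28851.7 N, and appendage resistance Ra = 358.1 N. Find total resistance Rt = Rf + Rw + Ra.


Formula: Rt = Rf + Rw + Ra
Substituting: Rt = 63251.9 + 28851.7 + 358.1
Result: Rt = 92461.7 N

92461.7 N


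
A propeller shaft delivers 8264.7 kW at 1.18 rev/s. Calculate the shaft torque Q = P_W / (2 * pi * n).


Formula: Q = P_W / (2 * pi * n)
Step 1 — P_W = 8264.7 kW * 1000 = 8264700.0 W
Step 2 — 2 * pi * n = 2 * pi * 1.18 = 7.414159
Step 3 — Q = 8264700.0 / 7.414159 ≈ 1114700 N·m (5 s.f.)

1114700 N·m


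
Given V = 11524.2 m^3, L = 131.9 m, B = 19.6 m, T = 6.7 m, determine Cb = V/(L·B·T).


Formula: Cb = V / (L * B * T)
Step 1 — L * B * T = 131.9 * 19.6 * 6.7 = 17321.108 m^3
Step 2 — Cb = 11524.2 / 17321.108 ≈ 0.66533 (5 s.f.)

0.66533


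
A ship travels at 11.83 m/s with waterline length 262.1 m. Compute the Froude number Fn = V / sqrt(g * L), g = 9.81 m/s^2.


Formula: Fn = V / sqrt(g * L)
Step 1 — g * L = 9.81 * 262.1 = 2571.201
Step 2 — sqrt(g * L) = sqrt(2571.201) = 50.707011
Step 3 — Fn = 11.83 / 50.707011 ≈ 0.23330 (5 s.f.)

0.23330


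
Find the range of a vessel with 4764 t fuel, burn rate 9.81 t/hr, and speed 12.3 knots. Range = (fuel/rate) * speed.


Formula: endurance = fuel / rate; range = endurance * speed
Step 1 — endurance = 4764 / 9.81 = 485.6269 hours
Step 2 — range = 485.6269 * 12.3 ≈ 5973.2 nautical miles (5 s.f.)

5973.2 NM


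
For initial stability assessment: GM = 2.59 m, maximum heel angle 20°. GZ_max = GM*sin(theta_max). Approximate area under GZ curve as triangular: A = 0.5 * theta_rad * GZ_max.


Formula: GZ_max = GM * sin(theta); Area = 0.5 * theta_rad * GZ_max
Step 1 — GZ_max = 2.59 * sin(20°) = 2.59 * 0.34202 = 0.885832 m
Step 2 — theta_rad = 20 * pi/180 = 0.349066 rad
Step 3 — Area = 0.5 * 0.349066 * 0.885832 ≈ 0.15461 m·rad (5 s.f.)

0.15461 m·rad


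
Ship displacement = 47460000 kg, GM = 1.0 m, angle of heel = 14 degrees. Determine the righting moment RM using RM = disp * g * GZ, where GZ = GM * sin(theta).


Formula: GZ = GM * sin(theta); RM = disp * g * GZ
Step 1 — GZ = 1.0 * sin(14°) = 1.0 * 0.241922 = 0.241922 m
Step 2 — RM = 47460000 * 9.81 * 0.241922 ≈ 112630000 N·m (5 s.f.)

112630000 N·m


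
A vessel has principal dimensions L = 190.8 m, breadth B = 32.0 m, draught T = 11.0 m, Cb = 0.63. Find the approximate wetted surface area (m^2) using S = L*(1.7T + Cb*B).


Formula: S = 1.7*L*T + V/T with V = Cb*L*B*T, i.e. S = L * (1.7*T + Cb*B)
Step 1 — 1.7*T = 1.7 * 11.0 = 18.7 m
Step 2 — Cb*B = 0.63 * 32.0 = 20.16 m
Step 3 — 1.7*T + Cb*B = 18.7 + 20.16 = 38.86 m
Step 4 — S = 190.8 * 38.86 ≈ 7414.5 m^2 (5 s.f.)

7414.5 m^2


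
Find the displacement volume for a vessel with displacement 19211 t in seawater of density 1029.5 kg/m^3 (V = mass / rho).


Formula: V = mass / rho
Step 1 — convert tonnes to kg: 19211 t * 1000 = 19211000 kg
Step 2 — V = 19211000 / 1029.5 ≈ 18661 m^3 (5 s.f.)

18661 m^3


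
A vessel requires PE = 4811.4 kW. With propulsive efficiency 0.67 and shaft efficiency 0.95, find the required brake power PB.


Formula: PB = PE / (eta_D * eta_S)
Step 1 — combined efficiency = eta_D * eta_S = 0.67 * 0.95 = 0.6365
Step 2 — PB = 4811.4 / 0.6365 ≈ 7559.2 kW (5 s.f.)

7559.2 kW


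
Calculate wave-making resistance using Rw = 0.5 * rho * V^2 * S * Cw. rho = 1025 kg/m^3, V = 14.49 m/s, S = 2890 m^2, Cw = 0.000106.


Formula: Rw = 0.5 * rho * V^2 * S * Cw
Step 1 — V^2 = 14.49^2 = 209.9601
Step 2 — 0.5 * rho * V^2 = 0.5 * 1025 * 209.9601 = 107604.55125
Step 3 — Rw = 107604.55125 * 2890 * 0.000106 ≈ 32964 N (5 s.f.)

32964 N


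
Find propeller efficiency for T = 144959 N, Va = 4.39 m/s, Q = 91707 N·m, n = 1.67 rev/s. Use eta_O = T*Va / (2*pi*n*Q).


Formula: eta = T * Va / (2 * pi * n * Q)
Step 1 — numerator = T * Va = 144959 * 4.39 = 636370.01
Step 2 — 2 * pi * n = 2 * pi * 1.67 = 10.492919
Step 3 — denominator = 10.492919 * 91707 = 962274.12
Step 4 — eta = 636370.01 / 962274.12 ≈ 0.66132 (5 s.f.)

0.66132


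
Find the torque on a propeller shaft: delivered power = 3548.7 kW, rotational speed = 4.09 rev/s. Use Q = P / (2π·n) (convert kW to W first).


Formula: Q = P_W / (2 * pi * n)
Step 1 — P_W = 3548.7 kW * 1000 = 3548700.0 W
Step 2 — 2 * pi * n = 2 * pi * 4.09 = 25.698228
Step 3 — Q = 3548700.0 / 25.698228 ≈ 138090 N·m (5 s.f.)

138090 N·m


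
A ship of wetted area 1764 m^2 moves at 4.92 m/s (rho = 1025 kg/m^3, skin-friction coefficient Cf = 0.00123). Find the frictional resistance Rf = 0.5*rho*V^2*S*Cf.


Formula: Rf = 0.5 * rho * V^2 * S * Cf
Step 1 — V^2 = 4.92^2 = 24.2064
Step 2 — 0.5 * rho * V^2 = 0.5 * 1025 * 24.2064 = 12405.78
Step 3 — Rf = 12405.78 * 1764 * 0.00123 ≈ 26917 N (5 s.f.)

26917 N


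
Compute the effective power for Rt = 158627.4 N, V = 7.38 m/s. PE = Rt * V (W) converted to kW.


Formula: PE = Rt * V / 1000 (kW)
Step 1 — PE (W) = 158627.4 * 7.38 = 1170670.212 W
Step 2 — PE (kW) = 1170670.212 / 1000 ≈ 1170.7 kW (5 s.f.)

1170.7 kW


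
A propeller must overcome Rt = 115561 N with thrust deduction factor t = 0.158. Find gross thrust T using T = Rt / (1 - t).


Formula: T = Rt / (1 - t)
Step 1 — (1 - t) = 1 - 0.158 = 0.842
Step 2 — T = 115561 / 0.842 ≈ 137250 N (5 s.f.)

137250 N


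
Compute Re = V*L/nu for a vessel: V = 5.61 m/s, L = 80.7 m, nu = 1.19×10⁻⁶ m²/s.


Formula: Re = V * L / nu
Step 1 — V * L = 5.61 * 80.7 = 452.727 m^2/s
Step 2 — Re = 452.727 / 1.19e-6 = 3.80e+08

3.80e+08


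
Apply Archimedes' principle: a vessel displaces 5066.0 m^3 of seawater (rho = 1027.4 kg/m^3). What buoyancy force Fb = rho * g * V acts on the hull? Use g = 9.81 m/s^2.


Formula: Fb = rho * g * V
Substituting: Fb = 1027.4 * 9.81 * 5066.0
Intermediate: 1027.4 * 9.81 = 10078.794
Result: Fb = 10078.794 * 5066.0 ≈ 51059000 N (5 s.f.)

51059000 N


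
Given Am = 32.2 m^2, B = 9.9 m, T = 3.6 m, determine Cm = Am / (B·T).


Formula: Cm = Am / (B * T)
Step 1 — B * T = 9.9 * 3.6 = 35.64 m^2
Step 2 — Cm = 32.2 / 35.64 ≈ 0.90348 (5 s.f.)

0.90348


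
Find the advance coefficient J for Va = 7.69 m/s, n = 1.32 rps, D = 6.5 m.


Formula: J = Va / (n * D)
Step 1 — n * D = 1.32 * 6.5 = 8.58
Step 2 — J = 7.69 / 8.58 ≈ 0.89627 (5 s.f.)

0.89627


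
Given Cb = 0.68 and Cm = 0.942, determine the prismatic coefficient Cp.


Formula: Cp = Cb / Cm
Substituting: Cp = 0.68 / 0.942
Result: Cp ≈ 0.72187 (5 s.f.)

0.72187


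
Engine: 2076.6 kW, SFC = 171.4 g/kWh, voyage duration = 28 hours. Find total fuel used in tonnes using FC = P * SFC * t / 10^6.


Formula: FC (tonnes) = P * SFC * t / 1,000,000
Step 1 — P * SFC * t = 2076.6 * 171.4 * 28 = 9966018.72 g
Step 2 — FC (tonnes) = 9966018.72 / 1,000,000 ≈ 9.9660 tonnes (5 s.f.)

9.9660 tonnes


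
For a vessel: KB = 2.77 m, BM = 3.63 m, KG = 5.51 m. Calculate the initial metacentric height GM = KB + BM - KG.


Formula: GM = KB + BM - KG
Step 1 — KM = KB + BM = 2.77 + 3.63 = 6.4 m
Step 2 — GM = KM - KG = 6.4 - 5.51 = 0.89 m

0.89 m


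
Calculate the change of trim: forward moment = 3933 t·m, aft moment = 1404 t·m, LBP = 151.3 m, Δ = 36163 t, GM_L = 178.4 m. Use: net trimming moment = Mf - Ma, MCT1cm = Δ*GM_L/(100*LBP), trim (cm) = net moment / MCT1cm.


Formula: net trimming moment = Mf - Ma; MCT1cm = Δ*GM_L/(100*LBP); trim = net moment / MCT1cm
Step 1 — net trimming moment = 3933 - 1404 = 2529 t·m
Step 2 — MCT1cm = 36163 * 178.4 / (100 * 151.3) = 426.4031 t·m/cm
Step 3 — trim = 2529 / 426.4031 ≈ 5.9310 cm (5 s.f.)

5.9310 cm


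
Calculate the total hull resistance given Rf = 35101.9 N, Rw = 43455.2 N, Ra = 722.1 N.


Formula: Rt = Rf + Rw + Ra
Substituting: Rt = 35101.9 + 43455.2 + 722.1
Result: Rt = 79279.2 N

79279.2 N


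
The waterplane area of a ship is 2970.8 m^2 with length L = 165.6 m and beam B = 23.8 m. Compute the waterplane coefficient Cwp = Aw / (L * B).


Formula: Cwp = Aw / (L * B)
Step 1 — L * B = 165.6 * 23.8 = 3941.28 m^2
Step 2 — Cwp = 2970.8 / 3941.28 ≈ 0.75377 (5 s.f.)

0.75377


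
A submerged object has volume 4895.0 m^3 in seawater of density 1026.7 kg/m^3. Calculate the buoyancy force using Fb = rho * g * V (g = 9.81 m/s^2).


Formula: Fb = rho * g * V
Substituting: Fb = 1026.7 * 9.81 * 4895.0
Intermediate: 1026.7 * 9.81 = 10071.927
Result: Fb = 10071.927 * 4895.0 ≈ 49302000 N (5 s.f.)

49302000 N


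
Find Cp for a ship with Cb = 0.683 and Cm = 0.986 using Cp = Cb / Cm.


Formula: Cp = Cb / Cm
Substituting: Cp = 0.683 / 0.986
Result: Cp ≈ 0.69270 (5 s.f.)

0.69270


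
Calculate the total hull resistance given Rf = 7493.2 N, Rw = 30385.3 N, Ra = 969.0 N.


Formula: Rt = Rf + Rw + Ra
Substituting: Rt = 7493.2 + 30385.3 + 969.0
Result: Rt = 38847.5 N

38847.5 N


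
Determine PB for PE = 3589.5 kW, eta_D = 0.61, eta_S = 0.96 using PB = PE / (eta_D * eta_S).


Formula: PB = PE / (eta_D * eta_S)
Step 1 — combined efficiency = eta_D * eta_S = 0.61 * 0.96 = 0.5856
Step 2 — PB = 3589.5 / 0.5856 ≈ 6129.6 kW (5 s.f.)

6129.6 kW


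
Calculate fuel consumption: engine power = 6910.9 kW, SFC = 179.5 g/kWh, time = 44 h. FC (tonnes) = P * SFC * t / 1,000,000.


Formula: FC (tonnes) = P * SFC * t / 1,000,000
Step 1 — P * SFC * t = 6910.9 * 179.5 * 44 = 54582288.2 g
Step 2 — FC (tonnes) = 54582288.2 / 1,000,000 ≈ 54.582 tonnes (5 s.f.)

54.582 tonnes
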